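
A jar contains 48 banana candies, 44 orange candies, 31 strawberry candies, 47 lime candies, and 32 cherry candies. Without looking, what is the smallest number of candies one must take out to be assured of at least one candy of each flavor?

172

The hardest flavor to obtain is strawberry: we could draw every other candy first — 202 − 31 = 171 candies — without a single strawberry one.
The next draw must be strawberry, so 171 + 1 = 172.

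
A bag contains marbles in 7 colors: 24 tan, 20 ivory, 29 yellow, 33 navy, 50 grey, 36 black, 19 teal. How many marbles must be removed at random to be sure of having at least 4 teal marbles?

196

The worst case draws every non-teal marble first: 24 + 20 + 29 + 33 + 50 + 36 = 192.
The next 4 draws are then forced to be teal, giving 192 + 4 = 196.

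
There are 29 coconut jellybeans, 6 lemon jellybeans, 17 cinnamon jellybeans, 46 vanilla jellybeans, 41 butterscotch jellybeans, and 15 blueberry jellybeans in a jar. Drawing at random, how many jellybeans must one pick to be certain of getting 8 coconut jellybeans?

The worst case draws every non-coconut jellybean first: 6 + 17 + 46 + 41 + 15 = 125.
The next 8 draws are then forced to be coconut, giving 125 + 8 = 133.

133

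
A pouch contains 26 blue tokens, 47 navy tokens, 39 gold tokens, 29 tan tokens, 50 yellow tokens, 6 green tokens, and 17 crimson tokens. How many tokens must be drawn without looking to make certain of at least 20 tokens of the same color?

In the worst case we take at most 19 of each color, but all 6 green and all 17 crimson (fewer than 19), giving 19 + 19 + 19 + 19 + 19 + 6 + 17 = 118.
One more token then forces some color to 20, so 118 + 1 = 119.

119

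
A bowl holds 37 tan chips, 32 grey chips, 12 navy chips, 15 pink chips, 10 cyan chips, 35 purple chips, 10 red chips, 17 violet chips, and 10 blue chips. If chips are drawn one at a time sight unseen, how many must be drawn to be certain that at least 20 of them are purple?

163

To avoid purple chips as long as possible, exhaust the other 8 colors first.
The worst case draws every non-purple chip first: 37 + 32 + 12 + 15 + 10 + 10 + 17 + 10 = 143.
The next 20 draws are then forced to be purple, giving 143 + 20 = 163.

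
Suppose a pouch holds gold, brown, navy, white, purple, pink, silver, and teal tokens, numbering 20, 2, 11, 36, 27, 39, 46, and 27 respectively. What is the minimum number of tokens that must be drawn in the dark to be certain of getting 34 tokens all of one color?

Treat the 8 colors as pigeonholes.
In the worst case we take at most 33 of each color, but all 20 gold, all 2 brown, all 11 navy, all 27 purple, and all 27 teal (fewer than 33), giving 20 + 2 + 11 + 33 + 27 + 33 + 33 + 27 = 186.
One more token then forces some color to 34, so 186 + 1 = 187.

187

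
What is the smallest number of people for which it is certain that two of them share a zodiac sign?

13

There are 12 zodiac signs acting as pigeonholes.
With 12 people we could place one in each, avoiding any repeat.
One more forces some class to hold 2, so 12 + 1 = 13.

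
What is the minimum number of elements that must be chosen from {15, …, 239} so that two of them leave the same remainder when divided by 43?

44

Group the integers by remainder mod 43; there are 43 residue classes, each nonempty in this range.
Choosing one from each class (43 integers) avoids any shared remainder.
One more choice must repeat a class, so two differ by a multiple of 43. Hence 43 + 1 = 44.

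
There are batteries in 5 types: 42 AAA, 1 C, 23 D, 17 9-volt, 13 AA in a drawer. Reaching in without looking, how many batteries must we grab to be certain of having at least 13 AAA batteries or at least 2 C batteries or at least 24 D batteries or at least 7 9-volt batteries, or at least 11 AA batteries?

Each of the 5 types has its own threshold; avoid all of them simultaneously.
The worst case stops just short of every target: 12 AAA, 1 C, 23 D, 6 9-volt, 10 AA — 12 + 1 + 23 + 6 + 10 = 52 batteries.
One more battery must push some type to its target, so 52 + 1 = 53.

53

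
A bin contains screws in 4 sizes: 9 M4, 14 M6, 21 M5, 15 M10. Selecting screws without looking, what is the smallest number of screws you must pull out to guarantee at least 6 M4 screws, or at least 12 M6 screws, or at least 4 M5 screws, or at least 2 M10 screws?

21

The worst case stops just short of every target: 5 M4, 11 M6, 3 M5, 1 M10 — 5 + 11 + 3 + 1 = 20 screws.
One more screw must push some size to its target, so 20 + 1 = 21.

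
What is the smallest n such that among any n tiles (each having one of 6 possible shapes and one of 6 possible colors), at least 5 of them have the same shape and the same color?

There are 6 × 6 = 36 (shape, color) combinations acting as pigeonholes.
With 36 × 4 = 144 tiles we could place exactly 4 in each, with no (shape, color) pair reaching 5.
One more forces some (shape, color) pair to hold 5, so 144 + 1 = 145.

145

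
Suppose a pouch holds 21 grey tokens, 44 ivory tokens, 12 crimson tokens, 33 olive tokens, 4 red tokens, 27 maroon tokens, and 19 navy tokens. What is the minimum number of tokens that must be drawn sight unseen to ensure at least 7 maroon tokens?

140

To avoid maroon tokens as long as possible, exhaust the other 6 colors first.
The worst case draws every non-maroon token first: 21 + 44 + 12 + 33 + 4 + 19 = 133.
The next 7 draws are then forced to be maroon, giving 133 + 7 = 140.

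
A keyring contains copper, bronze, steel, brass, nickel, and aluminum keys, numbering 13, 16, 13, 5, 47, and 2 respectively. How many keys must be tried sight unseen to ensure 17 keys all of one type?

In the worst case we take at most 16 of each type, but all 13 copper, all 13 steel, all 5 brass, and all 2 aluminum (fewer than 16), giving 13 + 16 + 13 + 5 + 16 + 2 = 65.
One more key then forces some type to 17, so 65 + 1 = 66.

66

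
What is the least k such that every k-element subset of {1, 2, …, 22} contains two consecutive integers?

12

Partition {1, …, 22} into 11 pairs: {1,2}, {3,4}, …, {21,22}.
Choosing 11 integers — say the 11 even numbers 2, 4, …, 22 — takes one from each pair and avoids the property.
Choosing 12 forces two into the same pair by pigeonhole, and those are consecutive. So 12.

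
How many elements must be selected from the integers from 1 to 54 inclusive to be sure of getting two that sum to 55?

28

Partition {1, …, 54} into 27 pairs: {1,54}, {2,53}, …, {27,28}.
Choosing 27 integers — say the integers 1 through 27 — takes one from each pair and avoids the property.
Choosing 28 forces two into the same pair by pigeonhole, and those sum to 55. So 28.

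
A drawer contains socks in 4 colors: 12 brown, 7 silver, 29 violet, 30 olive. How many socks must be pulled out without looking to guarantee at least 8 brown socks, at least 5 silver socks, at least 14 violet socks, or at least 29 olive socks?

Each of the 4 colors has its own threshold; avoid all of them simultaneously.
The worst case stops just short of every target: 7 brown, 4 silver, 13 violet, 28 olive — 7 + 4 + 13 + 28 = 52 socks.
One more sock must push some color to its target, so 52 + 1 = 53.

53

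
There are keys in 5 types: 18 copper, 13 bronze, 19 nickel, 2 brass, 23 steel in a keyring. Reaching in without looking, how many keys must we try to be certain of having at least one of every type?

74

The hardest type to obtain is brass: we could draw every other key first — 75 − 2 = 73 keys — without a single brass one.
The next draw must be brass, so 73 + 1 = 74.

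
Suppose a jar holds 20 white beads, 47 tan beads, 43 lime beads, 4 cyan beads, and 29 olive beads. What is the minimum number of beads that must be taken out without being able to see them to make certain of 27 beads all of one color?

Treat the 5 colors as pigeonholes.
In the worst case we take at most 26 of each color, but all 20 white and all 4 cyan (fewer than 26), giving 20 + 26 + 26 + 4 + 26 = 102.
One more bead then forces some color to 27, so 102 + 1 = 103.

103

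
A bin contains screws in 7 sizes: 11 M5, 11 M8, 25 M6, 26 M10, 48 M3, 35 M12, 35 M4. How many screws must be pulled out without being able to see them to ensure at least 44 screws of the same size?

In the worst case we take at most 43 of each size, but all 11 M5, all 11 M8, all 25 M6, all 26 M10, all 35 M12, and all 35 M4 (fewer than 43), giving 11 + 11 + 25 + 26 + 43 + 35 + 35 = 186.
One more screw then forces some size to 44, so 186 + 1 = 187.

187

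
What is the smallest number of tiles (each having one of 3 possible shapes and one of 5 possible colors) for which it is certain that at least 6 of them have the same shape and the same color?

There are 3 × 5 = 15 (shape, color) combinations acting as pigeonholes.
With 15 × 5 = 75 tiles we could place exactly 5 in each, with no (shape, color) pair reaching 6.
One more forces some (shape, color) pair to hold 6, so 75 + 1 = 76.

76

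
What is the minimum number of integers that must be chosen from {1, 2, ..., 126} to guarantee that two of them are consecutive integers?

64

Partition {1, …, 126} into 63 pairs: {1,2}, {3,4}, …, {125,126}.
Choosing 63 integers — say the 63 even numbers 2, 4, …, 126 — takes one from each pair and avoids the property.
Choosing 64 forces two into the same pair by pigeonhole, and those are consecutive. So 64.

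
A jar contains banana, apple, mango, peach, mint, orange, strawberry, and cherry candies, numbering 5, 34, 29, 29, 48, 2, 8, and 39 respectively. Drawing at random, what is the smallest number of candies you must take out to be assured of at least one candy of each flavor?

193

The hardest flavor to obtain is orange: we could draw every other candy first — 194 − 2 = 192 candies — without a single orange one.
The next draw must be orange, so 192 + 1 = 193.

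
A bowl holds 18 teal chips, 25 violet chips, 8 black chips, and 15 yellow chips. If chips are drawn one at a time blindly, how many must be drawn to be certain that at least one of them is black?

The worst case draws every non-black chip first: 18 + 25 + 15 = 58.
The next draw is then forced to be black, giving 58 + 1 = 59.

59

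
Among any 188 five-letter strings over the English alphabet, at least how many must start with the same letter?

8

There are 26 possible first letters, which serve as the pigeonholes.
If each of the 26 possible first letters held at most 7, the total would be at most 26 × 7 = 182 < 188, a contradiction.
So at least one holds ⌈188/26⌉ = 8.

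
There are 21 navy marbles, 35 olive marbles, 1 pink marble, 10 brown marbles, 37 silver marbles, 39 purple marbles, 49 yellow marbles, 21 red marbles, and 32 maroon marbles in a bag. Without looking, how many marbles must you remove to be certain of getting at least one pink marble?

245

The worst case draws every non-pink marble first: 21 + 35 + 10 + 37 + 39 + 49 + 21 + 32 = 244.
The next draw is then forced to be pink, giving 244 + 1 = 245.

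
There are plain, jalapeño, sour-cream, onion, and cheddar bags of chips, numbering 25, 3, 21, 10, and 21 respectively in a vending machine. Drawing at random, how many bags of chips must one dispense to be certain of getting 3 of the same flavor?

Treat the 5 flavors as pigeonholes.
The worst case takes 2 bags of chips of each flavor without reaching 3 of any: 5 × 2 = 10.
The next bag of chips must bring some flavor to 3, so 10 + 1 = 11.

11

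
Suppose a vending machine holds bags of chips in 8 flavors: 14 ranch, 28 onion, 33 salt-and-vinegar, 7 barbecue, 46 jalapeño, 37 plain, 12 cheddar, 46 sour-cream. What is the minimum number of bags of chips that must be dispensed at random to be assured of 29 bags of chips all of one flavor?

In the worst case we take at most 28 of each flavor, but all 14 ranch, all 7 barbecue, and all 12 cheddar (fewer than 28), giving 14 + 28 + 28 + 7 + 28 + 28 + 12 + 28 = 173.
One more bag of chips then forces some flavor to 29, so 173 + 1 = 174.

174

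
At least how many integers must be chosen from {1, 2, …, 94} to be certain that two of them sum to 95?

48

Partition {1, …, 94} into 47 pairs: {1,94}, {2,93}, …, {47,48}.
Choosing 47 integers — say the integers 1 through 47 — takes one from each pair and avoids the property.
Choosing 48 forces two into the same pair by pigeonhole, and those sum to 95. So 48.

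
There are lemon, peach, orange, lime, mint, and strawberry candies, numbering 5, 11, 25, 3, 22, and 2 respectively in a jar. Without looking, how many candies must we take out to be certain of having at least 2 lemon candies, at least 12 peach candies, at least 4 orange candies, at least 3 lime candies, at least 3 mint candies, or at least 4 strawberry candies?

22

The worst case stops just short of every target: 1 lemon, 11 peach, 3 orange, 2 lime, 2 mint, all 2 strawberry — 1 + 11 + 3 + 2 + 2 + 2 = 21 candies.
One more candy must push some flavor to its target, so 21 + 1 = 22.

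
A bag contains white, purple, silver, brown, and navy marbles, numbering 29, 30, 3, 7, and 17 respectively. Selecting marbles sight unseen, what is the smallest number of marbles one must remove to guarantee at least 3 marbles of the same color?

11

The worst case takes 2 marbles of each color without reaching 3 of any: 5 × 2 = 10.
The next marble must bring some color to 3, so 10 + 1 = 11.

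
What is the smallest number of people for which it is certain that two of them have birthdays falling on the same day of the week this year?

There are 7 days of the week acting as pigeonholes.
With 7 people we could place one in each, avoiding any repeat.
One more forces some class to hold 2, so 7 + 1 = 8.

8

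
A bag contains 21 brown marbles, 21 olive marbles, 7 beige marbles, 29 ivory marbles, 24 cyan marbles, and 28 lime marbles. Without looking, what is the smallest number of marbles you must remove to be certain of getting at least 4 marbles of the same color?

The worst case takes 3 marbles of each color without reaching 4 of any: 6 × 3 = 18.
The next marble must bring some color to 4, so 18 + 1 = 19.

19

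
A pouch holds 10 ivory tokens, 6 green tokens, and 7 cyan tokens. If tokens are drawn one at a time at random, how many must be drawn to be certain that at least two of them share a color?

4

The worst case takes 1 token of each color without reaching 2 of any: 3 × 1 = 3.
The next token must bring some color to 2, so 3 + 1 = 4.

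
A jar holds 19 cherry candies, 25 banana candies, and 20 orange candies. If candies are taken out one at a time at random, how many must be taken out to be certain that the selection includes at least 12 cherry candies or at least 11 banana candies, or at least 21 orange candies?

The worst case stops just short of every target: 11 cherry, 10 banana, 20 orange — 11 + 10 + 20 = 41 candies.
One more candy must push some flavor to its target, so 41 + 1 = 42.

42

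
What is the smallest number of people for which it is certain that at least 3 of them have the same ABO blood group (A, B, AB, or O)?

9

There are 4 ABO blood groups acting as pigeonholes.
With 4 × 2 = 8 people we could place exactly 2 in each, with no class reaching 3.
One more forces some class to hold 3, so 8 + 1 = 9.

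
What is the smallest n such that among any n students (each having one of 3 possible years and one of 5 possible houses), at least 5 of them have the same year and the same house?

61

There are 3 × 5 = 15 (year, house) combinations acting as pigeonholes.
With 15 × 4 = 60 students we could place exactly 4 in each, with no (year, house) pair reaching 5.
One more forces some (year, house) pair to hold 5, so 60 + 1 = 61.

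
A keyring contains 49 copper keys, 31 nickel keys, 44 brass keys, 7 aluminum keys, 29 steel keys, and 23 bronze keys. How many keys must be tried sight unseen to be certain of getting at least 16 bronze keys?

To avoid bronze keys as long as possible, exhaust the other 5 types first.
The worst case draws every non-bronze key first: 49 + 31 + 44 + 7 + 29 = 160.
The next 16 draws are then forced to be bronze, giving 160 + 16 = 176.

176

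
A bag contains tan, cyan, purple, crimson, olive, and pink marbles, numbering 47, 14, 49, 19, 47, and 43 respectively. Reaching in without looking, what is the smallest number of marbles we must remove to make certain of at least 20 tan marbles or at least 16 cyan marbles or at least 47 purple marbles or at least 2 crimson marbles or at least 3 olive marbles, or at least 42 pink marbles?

Each of the 6 colors has its own threshold; avoid all of them simultaneously.
The worst case stops just short of every target: 19 tan, all 14 cyan, 46 purple, 1 crimson, 2 olive, 41 pink — 19 + 14 + 46 + 1 + 2 + 41 = 123 marbles.
One more marble must push some color to its target, so 123 + 1 = 124.

124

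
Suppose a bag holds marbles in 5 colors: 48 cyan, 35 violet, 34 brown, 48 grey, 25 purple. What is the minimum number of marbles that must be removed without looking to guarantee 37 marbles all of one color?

167

In the worst case we take at most 36 of each color, but all 35 violet, all 34 brown, and all 25 purple (fewer than 36), giving 36 + 35 + 34 + 36 + 25 = 166.
One more marble then forces some color to 37, so 166 + 1 = 167.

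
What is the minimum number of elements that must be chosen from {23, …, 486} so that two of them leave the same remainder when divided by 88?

89

Group the integers by remainder mod 88; there are 88 residue classes, each nonempty in this range.
Choosing one from each class (88 integers) avoids any shared remainder.
One more choice must repeat a class, so two differ by a multiple of 88. Hence 88 + 1 = 89.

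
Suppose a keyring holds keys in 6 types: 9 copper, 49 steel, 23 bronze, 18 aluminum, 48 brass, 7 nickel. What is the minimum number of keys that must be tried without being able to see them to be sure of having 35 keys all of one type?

In the worst case we take at most 34 of each type, but all 9 copper, all 23 bronze, all 18 aluminum, and all 7 nickel (fewer than 34), giving 9 + 34 + 23 + 18 + 34 + 7 = 125.
One more key then forces some type to 35, so 125 + 1 = 126.

126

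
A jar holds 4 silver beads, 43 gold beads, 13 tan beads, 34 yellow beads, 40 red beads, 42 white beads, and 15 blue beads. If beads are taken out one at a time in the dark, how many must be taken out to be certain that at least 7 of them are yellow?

The worst case draws every non-yellow bead first: 4 + 43 + 13 + 40 + 42 + 15 = 157.
The next 7 draws are then forced to be yellow, giving 157 + 7 = 164.

164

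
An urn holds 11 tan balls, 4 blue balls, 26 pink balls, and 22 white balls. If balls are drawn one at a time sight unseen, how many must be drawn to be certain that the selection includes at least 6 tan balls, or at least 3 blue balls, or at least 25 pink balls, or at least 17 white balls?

48

The worst case stops just short of every target: 5 tan, 2 blue, 24 pink, 16 white — 5 + 2 + 24 + 16 = 47 balls.
One more ball must push some color to its target, so 47 + 1 = 48.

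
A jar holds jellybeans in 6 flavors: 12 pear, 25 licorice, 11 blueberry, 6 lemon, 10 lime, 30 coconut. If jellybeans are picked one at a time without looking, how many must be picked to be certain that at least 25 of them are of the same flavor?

In the worst case we take at most 24 of each flavor, but all 12 pear, all 11 blueberry, all 6 lemon, and all 10 lime (fewer than 24), giving 12 + 24 + 11 + 6 + 10 + 24 = 87.
One more jellybean then forces some flavor to 25, so 87 + 1 = 88.

88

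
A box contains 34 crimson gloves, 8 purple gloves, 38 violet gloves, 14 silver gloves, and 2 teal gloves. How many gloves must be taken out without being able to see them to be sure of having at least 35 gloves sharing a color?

In the worst case we take at most 34 of each color, but all 8 purple, all 14 silver, and all 2 teal (fewer than 34), giving 34 + 8 + 34 + 14 + 2 = 92.
One more glove then forces some color to 35, so 92 + 1 = 93.

93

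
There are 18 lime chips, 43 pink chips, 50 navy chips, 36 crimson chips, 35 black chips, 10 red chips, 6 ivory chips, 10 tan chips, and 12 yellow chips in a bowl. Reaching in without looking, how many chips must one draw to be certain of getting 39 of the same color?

204

In the worst case we take at most 38 of each color, but all 18 lime, all 36 crimson, all 35 black, all 10 red, all 6 ivory, all 10 tan, and all 12 yellow (fewer than 38), giving 18 + 38 + 38 + 36 + 35 + 10 + 6 + 10 + 12 = 203.
One more chip then forces some color to 39, so 203 + 1 = 204.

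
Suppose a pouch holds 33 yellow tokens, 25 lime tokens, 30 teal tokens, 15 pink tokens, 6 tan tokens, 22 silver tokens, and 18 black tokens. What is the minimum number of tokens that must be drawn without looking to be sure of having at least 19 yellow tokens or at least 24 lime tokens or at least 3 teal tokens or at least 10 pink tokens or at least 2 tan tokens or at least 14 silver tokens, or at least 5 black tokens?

71

The worst case stops just short of every target: 18 yellow, 23 lime, 2 teal, 9 pink, 1 tan, 13 silver, 4 black — 18 + 23 + 2 + 9 + 1 + 13 + 4 = 70 tokens.
One more token must push some color to its target, so 70 + 1 = 71.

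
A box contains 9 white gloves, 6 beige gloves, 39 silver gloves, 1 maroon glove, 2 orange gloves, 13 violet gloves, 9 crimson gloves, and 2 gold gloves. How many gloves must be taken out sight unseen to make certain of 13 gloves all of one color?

Treat the 8 colors as pigeonholes.
In the worst case we take at most 12 of each color, but all 9 white, all 6 beige, all 1 maroon, all 2 orange, all 9 crimson, and all 2 gold (fewer than 12), giving 9 + 6 + 12 + 1 + 2 + 12 + 9 + 2 = 53.
One more glove then forces some color to 13, so 53 + 1 = 54.

54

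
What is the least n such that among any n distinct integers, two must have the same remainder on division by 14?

Two integers differ by a multiple of 14 exactly when they share a remainder mod 14.
There are 14 residue classes mod 14, so 14 integers can all lie in distinct classes.
One more integer must repeat a residue, giving a difference divisible by 14. So n = 14 + 1 = 15.

15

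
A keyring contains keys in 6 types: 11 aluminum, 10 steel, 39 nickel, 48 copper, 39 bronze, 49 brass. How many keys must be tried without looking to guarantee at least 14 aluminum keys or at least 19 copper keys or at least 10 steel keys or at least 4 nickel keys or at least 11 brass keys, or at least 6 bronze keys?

The worst case stops just short of every target: all 11 aluminum, 9 steel, 3 nickel, 18 copper, 5 bronze, 10 brass — 11 + 9 + 3 + 18 + 5 + 10 = 56 keys.
One more key must push some type to its target, so 56 + 1 = 57.

57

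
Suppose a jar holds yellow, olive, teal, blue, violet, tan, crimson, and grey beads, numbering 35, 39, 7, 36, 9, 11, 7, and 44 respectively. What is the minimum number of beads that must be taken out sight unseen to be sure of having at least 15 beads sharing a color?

91

In the worst case we take at most 14 of each color, but all 7 teal, all 9 violet, all 11 tan, and all 7 crimson (fewer than 14), giving 14 + 14 + 7 + 14 + 9 + 11 + 7 + 14 = 90.
One more bead then forces some color to 15, so 90 + 1 = 91.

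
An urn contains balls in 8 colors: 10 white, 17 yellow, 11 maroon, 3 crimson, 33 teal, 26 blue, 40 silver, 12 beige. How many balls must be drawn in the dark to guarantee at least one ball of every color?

150

The hardest color to obtain is crimson: we could draw every other ball first — 152 − 3 = 149 balls — without a single crimson one.
The next draw must be crimson, so 149 + 1 = 150.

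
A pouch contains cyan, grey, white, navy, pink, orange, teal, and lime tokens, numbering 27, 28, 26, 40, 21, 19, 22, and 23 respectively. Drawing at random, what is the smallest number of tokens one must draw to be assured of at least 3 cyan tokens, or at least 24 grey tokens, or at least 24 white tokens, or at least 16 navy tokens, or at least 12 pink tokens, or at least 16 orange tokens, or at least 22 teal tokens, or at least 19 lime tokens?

The worst case stops just short of every target: 2 cyan, 23 grey, 23 white, 15 navy, 11 pink, 15 orange, 21 teal, 18 lime — 2 + 23 + 23 + 15 + 11 + 15 + 21 + 18 = 128 tokens.
One more token must push some color to its target, so 128 + 1 = 129.

129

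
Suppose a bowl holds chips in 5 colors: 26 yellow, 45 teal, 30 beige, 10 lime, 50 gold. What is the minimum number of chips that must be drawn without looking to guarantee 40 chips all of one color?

145

In the worst case we take at most 39 of each color, but all 26 yellow, all 30 beige, and all 10 lime (fewer than 39), giving 26 + 39 + 30 + 10 + 39 = 144.
One more chip then forces some color to 40, so 144 + 1 = 145.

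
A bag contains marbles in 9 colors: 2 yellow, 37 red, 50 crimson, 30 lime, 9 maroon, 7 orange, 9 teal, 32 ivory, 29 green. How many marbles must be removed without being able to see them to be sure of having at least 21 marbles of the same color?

128

In the worst case we take at most 20 of each color, but all 2 yellow, all 9 maroon, all 7 orange, and all 9 teal (fewer than 20), giving 2 + 20 + 20 + 20 + 9 + 7 + 9 + 20 + 20 = 127.
One more marble then forces some color to 21, so 127 + 1 = 128.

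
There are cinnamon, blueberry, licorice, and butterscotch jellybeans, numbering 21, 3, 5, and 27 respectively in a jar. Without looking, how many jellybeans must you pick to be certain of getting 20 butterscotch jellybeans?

49

The worst case draws every non-butterscotch jellybean first: 21 + 3 + 5 = 29.
The next 20 draws are then forced to be butterscotch, giving 29 + 20 = 49.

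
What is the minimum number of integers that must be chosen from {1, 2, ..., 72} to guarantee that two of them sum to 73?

37

Partition {1, …, 72} into 36 pairs: {1,72}, {2,71}, …, {36,37}.
Choosing 36 integers — say the integers 1 through 36 — takes one from each pair and avoids the property.
Choosing 37 forces two into the same pair by pigeonhole, and those sum to 73. So 37.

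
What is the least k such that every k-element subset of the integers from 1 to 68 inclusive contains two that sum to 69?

35

Partition {1, …, 68} into 34 pairs: {1,68}, {2,67}, …, {34,35}.
Choosing 34 integers — say the integers 1 through 34 — takes one from each pair and avoids the property.
Choosing 35 forces two into the same pair by pigeonhole, and those sum to 69. So 35.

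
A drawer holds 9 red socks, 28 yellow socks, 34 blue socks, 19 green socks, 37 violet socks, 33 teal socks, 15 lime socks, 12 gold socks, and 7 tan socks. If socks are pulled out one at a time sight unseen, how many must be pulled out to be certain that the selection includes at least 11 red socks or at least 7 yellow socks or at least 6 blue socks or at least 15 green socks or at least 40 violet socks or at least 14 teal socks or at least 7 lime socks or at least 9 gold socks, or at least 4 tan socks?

102

The worst case stops just short of every target: all 9 red, 6 yellow, 5 blue, 14 green, all 37 violet, 13 teal, 6 lime, 8 gold, 3 tan — 9 + 6 + 5 + 14 + 37 + 13 + 6 + 8 + 3 = 101 socks.
One more sock must push some color to its target, so 101 + 1 = 102.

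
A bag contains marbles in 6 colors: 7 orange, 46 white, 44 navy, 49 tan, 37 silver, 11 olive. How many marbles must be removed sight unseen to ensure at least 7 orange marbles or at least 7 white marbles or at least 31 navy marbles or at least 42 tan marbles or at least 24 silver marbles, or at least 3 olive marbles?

Each of the 6 colors has its own threshold; avoid all of them simultaneously.
The worst case stops just short of every target: 6 orange, 6 white, 30 navy, 41 tan, 23 silver, 2 olive — 6 + 6 + 30 + 41 + 23 + 2 = 108 marbles.
One more marble must push some color to its target, so 108 + 1 = 109.

109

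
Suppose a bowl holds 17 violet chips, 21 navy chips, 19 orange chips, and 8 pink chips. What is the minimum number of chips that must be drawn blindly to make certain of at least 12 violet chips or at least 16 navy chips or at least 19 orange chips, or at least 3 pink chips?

The worst case stops just short of every target: 11 violet, 15 navy, 18 orange, 2 pink — 11 + 15 + 18 + 2 = 46 chips.
One more chip must push some color to its target, so 46 + 1 = 47.

47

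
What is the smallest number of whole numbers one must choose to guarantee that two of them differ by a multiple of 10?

Two integers differ by a multiple of 10 exactly when they share a remainder mod 10.
There are 10 residue classes mod 10, so 10 integers can all lie in distinct classes.
One more integer must repeat a residue, giving a difference divisible by 10. So n = 10 + 1 = 11.

11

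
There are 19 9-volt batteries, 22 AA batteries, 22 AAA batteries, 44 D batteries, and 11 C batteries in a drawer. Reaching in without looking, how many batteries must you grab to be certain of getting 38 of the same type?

Treat the 5 types as pigeonholes.
In the worst case we take at most 37 of each type, but all 19 9-volt, all 22 AA, all 22 AAA, and all 11 C (fewer than 37), giving 19 + 22 + 22 + 37 + 11 = 111.
One more battery then forces some type to 38, so 111 + 1 = 112.

112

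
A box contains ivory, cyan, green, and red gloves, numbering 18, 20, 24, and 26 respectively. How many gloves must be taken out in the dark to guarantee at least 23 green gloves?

87

To avoid green gloves as long as possible, exhaust the other 3 colors first.
The worst case draws every non-green glove first: 18 + 20 + 26 = 64.
The next 23 draws are then forced to be green, giving 64 + 23 = 87.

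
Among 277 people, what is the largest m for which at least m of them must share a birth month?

There are 12 months of the year, which serve as the pigeonholes.
If each of the 12 months of the year held at most 23, the total would be at most 12 × 23 = 276 < 277, a contradiction.
So at least one holds ⌈277/12⌉ = 24.

24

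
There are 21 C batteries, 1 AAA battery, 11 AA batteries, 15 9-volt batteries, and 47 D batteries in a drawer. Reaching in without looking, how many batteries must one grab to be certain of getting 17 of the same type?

In the worst case we take at most 16 of each type, but all 1 AAA, all 11 AA, and all 15 9-volt (fewer than 16), giving 16 + 1 + 11 + 15 + 16 = 59.
One more battery then forces some type to 17, so 59 + 1 = 60.

60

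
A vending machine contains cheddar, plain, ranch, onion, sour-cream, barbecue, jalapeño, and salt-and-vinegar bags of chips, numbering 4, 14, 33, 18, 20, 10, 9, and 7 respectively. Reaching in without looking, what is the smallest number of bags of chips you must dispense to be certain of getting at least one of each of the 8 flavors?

112

The hardest flavor to obtain is cheddar: we could draw every other bag of chips first — 115 − 4 = 111 bags of chips — without a single cheddar one.
The next draw must be cheddar, so 111 + 1 = 112.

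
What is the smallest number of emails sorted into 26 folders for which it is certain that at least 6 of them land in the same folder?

131

There are 26 folders acting as pigeonholes.
With 26 × 5 = 130 emails we could place exactly 5 in each, with no class reaching 6.
One more forces some class to hold 6, so 130 + 1 = 131.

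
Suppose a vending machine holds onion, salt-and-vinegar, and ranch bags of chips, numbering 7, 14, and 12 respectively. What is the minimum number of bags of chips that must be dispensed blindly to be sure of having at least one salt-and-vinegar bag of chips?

20

To avoid salt-and-vinegar bags of chips as long as possible, exhaust the other 2 flavors first.
The worst case draws every non-salt-and-vinegar bag of chips first: 7 + 12 = 19.
The next draw is then forced to be salt-and-vinegar, giving 19 + 1 = 20.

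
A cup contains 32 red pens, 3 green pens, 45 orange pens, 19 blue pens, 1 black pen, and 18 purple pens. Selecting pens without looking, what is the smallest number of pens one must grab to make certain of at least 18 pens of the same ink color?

In the worst case we take at most 17 of each ink color, but all 3 green and all 1 black (fewer than 17), giving 17 + 3 + 17 + 17 + 1 + 17 = 72.
One more pen then forces some ink color to 18, so 72 + 1 = 73.

73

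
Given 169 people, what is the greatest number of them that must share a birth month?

15

There are 12 months of the year, which serve as the pigeonholes.
If each of the 12 months of the year held at most 14, the total would be at most 12 × 14 = 168 < 169, a contradiction.
So at least one holds ⌈169/12⌉ = 15.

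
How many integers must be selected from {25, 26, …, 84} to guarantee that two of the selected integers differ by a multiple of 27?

Group the integers by remainder mod 27; there are 27 residue classes, each nonempty in this range.
Choosing one from each class (27 integers) avoids any shared remainder.
One more choice must repeat a class, so two differ by a multiple of 27. Hence 27 + 1 = 28.

28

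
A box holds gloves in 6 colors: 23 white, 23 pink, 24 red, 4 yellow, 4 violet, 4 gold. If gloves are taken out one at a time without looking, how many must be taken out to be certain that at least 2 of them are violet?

80

The worst case draws every non-violet glove first: 23 + 23 + 24 + 4 + 4 = 78.
The next 2 draws are then forced to be violet, giving 78 + 2 = 80.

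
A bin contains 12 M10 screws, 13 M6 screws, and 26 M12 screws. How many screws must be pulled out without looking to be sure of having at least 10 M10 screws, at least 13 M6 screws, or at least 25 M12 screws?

46

Each of the 3 sizes has its own threshold; avoid all of them simultaneously.
The worst case stops just short of every target: 9 M10, 12 M6, 24 M12 — 9 + 12 + 24 = 45 screws.
One more screw must push some size to its target, so 45 + 1 = 46.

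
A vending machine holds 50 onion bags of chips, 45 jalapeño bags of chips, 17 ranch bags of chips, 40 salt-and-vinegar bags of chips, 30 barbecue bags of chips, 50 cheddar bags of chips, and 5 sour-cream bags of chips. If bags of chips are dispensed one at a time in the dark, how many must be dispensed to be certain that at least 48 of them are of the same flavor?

232

In the worst case we take at most 47 of each flavor, but all 45 jalapeño, all 17 ranch, all 40 salt-and-vinegar, all 30 barbecue, and all 5 sour-cream (fewer than 47), giving 47 + 45 + 17 + 40 + 30 + 47 + 5 = 231.
One more bag of chips then forces some flavor to 48, so 231 + 1 = 232.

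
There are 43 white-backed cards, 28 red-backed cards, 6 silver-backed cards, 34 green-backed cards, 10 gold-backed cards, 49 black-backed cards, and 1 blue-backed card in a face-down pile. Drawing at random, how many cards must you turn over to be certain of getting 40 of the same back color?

158

In the worst case we take at most 39 of each back color, but all 28 red-backed, all 6 silver-backed, all 34 green-backed, all 10 gold-backed, and all 1 blue-backed (fewer than 39), giving 39 + 28 + 6 + 34 + 10 + 39 + 1 = 157.
One more card then forces some back color to 40, so 157 + 1 = 158.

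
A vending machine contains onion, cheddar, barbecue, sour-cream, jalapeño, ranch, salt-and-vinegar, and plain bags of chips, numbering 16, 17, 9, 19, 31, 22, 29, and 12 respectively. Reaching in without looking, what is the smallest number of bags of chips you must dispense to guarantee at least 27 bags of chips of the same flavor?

148

In the worst case we take at most 26 of each flavor, but all 16 onion, all 17 cheddar, all 9 barbecue, all 19 sour-cream, all 22 ranch, and all 12 plain (fewer than 26), giving 16 + 17 + 9 + 19 + 26 + 22 + 26 + 12 = 147.
One more bag of chips then forces some flavor to 27, so 147 + 1 = 148.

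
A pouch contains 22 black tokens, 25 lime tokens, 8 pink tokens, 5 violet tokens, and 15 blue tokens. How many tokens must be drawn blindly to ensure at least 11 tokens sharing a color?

Treat the 5 colors as pigeonholes.
In the worst case we take at most 10 of each color, but all 8 pink and all 5 violet (fewer than 10), giving 10 + 10 + 8 + 5 + 10 = 43.
One more token then forces some color to 11, so 43 + 1 = 44.

44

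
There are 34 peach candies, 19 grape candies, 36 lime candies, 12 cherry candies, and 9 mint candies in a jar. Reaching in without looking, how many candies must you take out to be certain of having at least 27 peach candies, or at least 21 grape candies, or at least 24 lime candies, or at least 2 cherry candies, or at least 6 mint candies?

The worst case stops just short of every target: 26 peach, all 19 grape, 23 lime, 1 cherry, 5 mint — 26 + 19 + 23 + 1 + 5 = 74 candies.
One more candy must push some flavor to its target, so 74 + 1 = 75.

75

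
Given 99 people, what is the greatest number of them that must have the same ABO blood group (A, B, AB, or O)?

There are 4 ABO blood groups, which serve as the pigeonholes.
If each of the 4 ABO blood groups held at most 24, the total would be at most 4 × 24 = 96 < 99, a contradiction.
So at least one holds ⌈99/4⌉ = 25.

25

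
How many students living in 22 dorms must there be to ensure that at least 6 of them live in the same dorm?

There are 22 dorms acting as pigeonholes.
With 22 × 5 = 110 students we could place exactly 5 in each, with no class reaching 6.
One more forces some class to hold 6, so 110 + 1 = 111.

111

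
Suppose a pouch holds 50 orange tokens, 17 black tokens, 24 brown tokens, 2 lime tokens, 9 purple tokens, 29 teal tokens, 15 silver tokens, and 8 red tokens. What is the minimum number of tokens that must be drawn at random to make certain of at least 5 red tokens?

151

To avoid red tokens as long as possible, exhaust the other 7 colors first.
The worst case draws every non-red token first: 50 + 17 + 24 + 2 + 9 + 29 + 15 = 146.
The next 5 draws are then forced to be red, giving 146 + 5 = 151.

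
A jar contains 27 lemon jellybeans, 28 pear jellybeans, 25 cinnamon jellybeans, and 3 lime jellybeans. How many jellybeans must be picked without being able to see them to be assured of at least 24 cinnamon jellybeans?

82

To avoid cinnamon jellybeans as long as possible, exhaust the other 3 flavors first.
The worst case draws every non-cinnamon jellybean first: 27 + 28 + 3 = 58.
The next 24 draws are then forced to be cinnamon, giving 58 + 24 = 82.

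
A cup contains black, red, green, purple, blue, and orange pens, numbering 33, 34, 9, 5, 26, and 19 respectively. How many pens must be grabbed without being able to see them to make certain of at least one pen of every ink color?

The hardest ink color to obtain is purple: we could draw every other pen first — 126 − 5 = 121 pens — without a single purple one.
The next draw must be purple, so 121 + 1 = 122.

122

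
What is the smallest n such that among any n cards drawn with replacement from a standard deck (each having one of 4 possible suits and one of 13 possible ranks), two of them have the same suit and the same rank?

53

There are 4 × 13 = 52 (suit, rank) combinations acting as pigeonholes.
With 52 cards drawn with replacement from a standard deck we could place one in each, avoiding any repeat.
One more forces some (suit, rank) pair to hold 2, so 52 + 1 = 53.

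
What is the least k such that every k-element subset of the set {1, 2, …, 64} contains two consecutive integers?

Partition {1, …, 64} into 32 pairs: {1,2}, {3,4}, …, {63,64}.
Choosing 32 integers — say the 32 even numbers 2, 4, …, 64 — takes one from each pair and avoids the property.
Choosing 33 forces two into the same pair by pigeonhole, and those are consecutive. So 33.

33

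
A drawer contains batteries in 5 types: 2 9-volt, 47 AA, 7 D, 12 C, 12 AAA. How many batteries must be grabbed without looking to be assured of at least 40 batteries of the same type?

73

Treat the 5 types as pigeonholes.
In the worst case we take at most 39 of each type, but all 2 9-volt, all 7 D, all 12 C, and all 12 AAA (fewer than 39), giving 2 + 39 + 7 + 12 + 12 = 72.
One more battery then forces some type to 40, so 72 + 1 = 73.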